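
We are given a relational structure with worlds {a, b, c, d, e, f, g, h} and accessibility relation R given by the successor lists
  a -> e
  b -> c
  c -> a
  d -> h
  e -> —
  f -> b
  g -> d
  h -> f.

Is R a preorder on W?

Reflexive: no — a is not related to itself.
Transitive: no — b R c and c R a, but not b R a.
So R is not a preorder.

No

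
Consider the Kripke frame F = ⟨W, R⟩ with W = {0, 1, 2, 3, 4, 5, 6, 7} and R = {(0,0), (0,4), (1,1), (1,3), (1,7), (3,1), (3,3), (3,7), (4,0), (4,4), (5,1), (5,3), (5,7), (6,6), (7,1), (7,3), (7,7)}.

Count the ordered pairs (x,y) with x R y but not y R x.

3

Enumerating: (5,1), (5,3), (5,7).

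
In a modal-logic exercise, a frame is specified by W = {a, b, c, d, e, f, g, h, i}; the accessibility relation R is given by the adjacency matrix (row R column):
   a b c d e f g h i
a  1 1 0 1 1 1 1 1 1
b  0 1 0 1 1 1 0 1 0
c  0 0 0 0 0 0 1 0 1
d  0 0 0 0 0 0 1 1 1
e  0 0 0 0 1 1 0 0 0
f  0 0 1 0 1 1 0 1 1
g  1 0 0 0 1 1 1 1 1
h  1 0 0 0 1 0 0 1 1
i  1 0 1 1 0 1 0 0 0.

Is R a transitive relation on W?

Transitive: no — a R f and f R c, but not a R c.

No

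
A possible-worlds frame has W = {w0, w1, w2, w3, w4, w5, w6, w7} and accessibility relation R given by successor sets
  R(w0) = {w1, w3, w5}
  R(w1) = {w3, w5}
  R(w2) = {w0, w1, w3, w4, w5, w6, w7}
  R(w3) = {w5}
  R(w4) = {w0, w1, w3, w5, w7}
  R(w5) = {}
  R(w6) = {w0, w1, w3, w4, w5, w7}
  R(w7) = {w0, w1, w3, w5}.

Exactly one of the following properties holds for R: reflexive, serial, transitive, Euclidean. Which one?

transitive

Reflexive: no — w0 is not related to itself.
Serial: no — w5 has no R-successor.
Transitive: yes — every two-step R-path is closed by a direct edge.
Euclidean: no — w0 R w3 and w0 R w1, but not w3 R w1.
Only transitive holds.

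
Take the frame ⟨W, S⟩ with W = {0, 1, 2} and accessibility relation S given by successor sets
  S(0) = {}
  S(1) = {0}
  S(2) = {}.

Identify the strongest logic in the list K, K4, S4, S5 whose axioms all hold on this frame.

Transitive (axiom 4): yes — every two-step S-path is closed by a direct edge.
Reflexive (axiom T): no — 0 is not related to itself.
Euclidean (axiom 5): no — 1 S 0 and 1 S 0, but not 0 S 0.
So F validates K, K4; S4 would additionally require S to be reflexive. The strongest is K4.

K4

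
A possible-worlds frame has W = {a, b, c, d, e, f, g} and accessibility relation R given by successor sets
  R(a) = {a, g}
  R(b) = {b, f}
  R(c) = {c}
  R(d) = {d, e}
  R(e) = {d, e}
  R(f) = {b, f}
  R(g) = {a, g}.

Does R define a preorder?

Yes

Reflexive: yes — every world is R-related to itself.
Transitive: yes — every two-step R-path is closed by a direct edge.
So R is a preorder.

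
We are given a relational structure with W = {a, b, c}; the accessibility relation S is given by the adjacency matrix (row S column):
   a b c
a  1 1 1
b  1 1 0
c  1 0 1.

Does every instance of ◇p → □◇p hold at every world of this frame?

By correspondence theory, 5 is valid on a frame iff S is Euclidean.
Euclidean: no — a S b and a S c, but not b S c.

No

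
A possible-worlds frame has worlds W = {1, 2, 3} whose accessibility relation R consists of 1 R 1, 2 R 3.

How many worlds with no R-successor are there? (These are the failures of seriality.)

Enumerating: 3.

1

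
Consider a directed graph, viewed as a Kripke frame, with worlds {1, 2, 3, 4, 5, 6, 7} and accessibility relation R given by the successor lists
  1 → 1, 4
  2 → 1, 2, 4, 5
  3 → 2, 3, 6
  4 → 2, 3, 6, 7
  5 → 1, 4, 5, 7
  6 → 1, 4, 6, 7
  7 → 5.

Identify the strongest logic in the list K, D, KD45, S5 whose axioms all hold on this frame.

D

Serial (axiom D): yes — every world has a successor (e.g. 1 R 1).
Euclidean (axiom 5): no — 2 R 1 and 2 R 5, but not 1 R 5.
Transitive (axiom 4): no — 1 R 4 and 4 R 2, but not 1 R 2.
Reflexive (axiom T): no — 4 is not related to itself.
So F validates K, D; KD45 would additionally require R to be Euclidean and transitive. The strongest is D.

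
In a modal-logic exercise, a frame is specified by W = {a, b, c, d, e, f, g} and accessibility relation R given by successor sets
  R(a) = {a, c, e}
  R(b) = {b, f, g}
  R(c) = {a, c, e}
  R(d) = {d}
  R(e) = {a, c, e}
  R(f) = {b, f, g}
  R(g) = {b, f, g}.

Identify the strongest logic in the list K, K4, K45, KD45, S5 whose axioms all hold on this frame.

S5

Transitive (axiom 4): yes — every two-step R-path is closed by a direct edge.
Euclidean (axiom 5): yes — any two successors of a common world are R-related.
Serial (axiom D): yes — every world has a successor (e.g. a R a).
Reflexive (axiom T): yes — every world is R-related to itself.
So F validates K, K4, K45, KD45, S5. The strongest is S5.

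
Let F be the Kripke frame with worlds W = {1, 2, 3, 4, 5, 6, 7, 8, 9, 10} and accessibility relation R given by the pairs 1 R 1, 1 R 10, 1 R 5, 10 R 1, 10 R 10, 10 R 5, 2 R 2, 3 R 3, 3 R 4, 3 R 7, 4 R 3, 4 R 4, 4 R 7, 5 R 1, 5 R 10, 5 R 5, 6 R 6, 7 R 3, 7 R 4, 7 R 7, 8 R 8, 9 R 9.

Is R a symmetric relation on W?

Yes

Symmetric: yes — every pair in R has its reverse in R.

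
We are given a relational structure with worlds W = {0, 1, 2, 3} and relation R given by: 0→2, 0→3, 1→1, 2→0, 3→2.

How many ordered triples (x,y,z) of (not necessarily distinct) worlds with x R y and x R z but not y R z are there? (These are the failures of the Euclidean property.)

5

Enumerating: (0,2,2), (0,2,3), (0,3,3), (2,0,0), (3,2,2).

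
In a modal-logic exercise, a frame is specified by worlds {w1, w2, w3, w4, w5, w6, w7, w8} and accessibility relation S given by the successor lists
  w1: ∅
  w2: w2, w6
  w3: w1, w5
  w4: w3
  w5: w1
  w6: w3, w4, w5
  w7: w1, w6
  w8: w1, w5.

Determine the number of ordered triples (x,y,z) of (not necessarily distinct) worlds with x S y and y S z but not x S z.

Enumerating: (w2,w6,w3), (w2,w6,w4), (w2,w6,w5), (w4,w3,w1), (w4,w3,w5), (w6,w3,w1), (w6,w5,w1), (w7,w6,w3), (w7,w6,w4), (w7,w6,w5).

10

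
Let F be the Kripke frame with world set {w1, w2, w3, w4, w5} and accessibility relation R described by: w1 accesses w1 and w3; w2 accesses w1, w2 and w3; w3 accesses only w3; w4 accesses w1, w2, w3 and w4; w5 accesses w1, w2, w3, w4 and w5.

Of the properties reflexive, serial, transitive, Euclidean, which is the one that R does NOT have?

Reflexive: yes — every world is R-related to itself.
Serial: yes — every world has a successor (e.g. w1 R w1).
Transitive: yes — every two-step R-path is closed by a direct edge.
Euclidean: no — w2 R w3 and w2 R w1, but not w3 R w1.
Only Euclidean fails.

Euclidean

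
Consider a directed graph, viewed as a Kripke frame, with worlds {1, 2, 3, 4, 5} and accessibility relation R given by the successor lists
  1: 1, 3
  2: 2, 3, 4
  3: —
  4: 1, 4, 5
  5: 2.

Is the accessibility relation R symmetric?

No

Symmetric: no — 1 R 3 but not 3 R 1.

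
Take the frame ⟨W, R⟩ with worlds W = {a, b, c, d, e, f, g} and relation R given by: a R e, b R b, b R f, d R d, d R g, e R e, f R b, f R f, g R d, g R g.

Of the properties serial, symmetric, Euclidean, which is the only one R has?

Serial: no — c has no R-successor.
Symmetric: no — a R e but not e R a.
Euclidean: yes — any two successors of a common world are R-related.
Only Euclidean holds.

Euclidean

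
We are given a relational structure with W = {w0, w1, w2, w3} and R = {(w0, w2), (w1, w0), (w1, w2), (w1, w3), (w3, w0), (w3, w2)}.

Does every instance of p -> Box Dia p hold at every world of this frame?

No

By correspondence theory, B is valid on a frame iff R is symmetric.
Symmetric: no — w0 R w2 but not w2 R w0.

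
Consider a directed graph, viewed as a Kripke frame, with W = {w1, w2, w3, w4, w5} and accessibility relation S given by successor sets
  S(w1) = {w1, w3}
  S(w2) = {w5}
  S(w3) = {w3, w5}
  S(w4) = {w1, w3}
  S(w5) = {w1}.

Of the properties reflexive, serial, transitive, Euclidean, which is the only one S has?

serial

Reflexive: no — w2 is not related to itself.
Serial: yes — every world has a successor (e.g. w1 S w1).
Transitive: no — w1 S w3 and w3 S w5, but not w1 S w5.
Euclidean: no — w4 S w3 and w4 S w1, but not w3 S w1.
Only serial holds.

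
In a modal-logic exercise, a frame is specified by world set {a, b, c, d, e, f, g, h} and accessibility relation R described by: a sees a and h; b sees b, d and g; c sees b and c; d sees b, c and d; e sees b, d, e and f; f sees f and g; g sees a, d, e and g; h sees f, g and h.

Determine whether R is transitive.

No

Transitive: no — a R h and h R f, but not a R f.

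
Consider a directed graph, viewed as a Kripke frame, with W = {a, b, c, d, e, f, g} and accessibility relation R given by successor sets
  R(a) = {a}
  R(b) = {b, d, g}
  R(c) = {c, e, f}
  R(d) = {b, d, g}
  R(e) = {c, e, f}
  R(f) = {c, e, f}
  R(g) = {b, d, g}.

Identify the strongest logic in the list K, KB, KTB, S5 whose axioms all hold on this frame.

S5

Symmetric (axiom B): yes — every pair in R has its reverse in R.
Reflexive (axiom T): yes — every world is R-related to itself.
Euclidean (axiom 5): yes — any two successors of a common world are R-related.
So F validates K, KB, KTB, S5. The strongest is S5.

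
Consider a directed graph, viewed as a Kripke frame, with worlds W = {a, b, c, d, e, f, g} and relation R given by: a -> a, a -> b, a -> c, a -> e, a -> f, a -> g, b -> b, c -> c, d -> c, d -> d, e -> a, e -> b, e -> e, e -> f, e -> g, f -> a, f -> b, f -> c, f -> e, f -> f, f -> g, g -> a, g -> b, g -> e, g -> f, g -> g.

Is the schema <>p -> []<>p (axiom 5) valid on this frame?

No

By correspondence theory, 5 is valid on a frame iff R is Euclidean.
Euclidean: no — a R b and a R c, but not b R c.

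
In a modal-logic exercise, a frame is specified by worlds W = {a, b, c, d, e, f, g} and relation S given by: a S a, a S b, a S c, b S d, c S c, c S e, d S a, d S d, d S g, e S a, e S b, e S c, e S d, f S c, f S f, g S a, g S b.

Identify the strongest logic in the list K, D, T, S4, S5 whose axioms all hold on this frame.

Serial (axiom D): yes — every world has a successor (e.g. a S a).
Reflexive (axiom T): no — b is not related to itself.
Transitive (axiom 4): no — a S b and b S d, but not a S d.
Euclidean (axiom 5): no — a S b and a S c, but not b S c.
So F validates K, D; T would additionally require S to be reflexive. The strongest is D.

D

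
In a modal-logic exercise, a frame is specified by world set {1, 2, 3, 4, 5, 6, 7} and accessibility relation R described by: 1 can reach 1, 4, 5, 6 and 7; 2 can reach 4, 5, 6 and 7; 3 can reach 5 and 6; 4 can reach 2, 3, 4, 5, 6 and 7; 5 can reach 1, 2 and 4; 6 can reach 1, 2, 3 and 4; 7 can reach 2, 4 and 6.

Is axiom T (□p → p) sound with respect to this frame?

No

Axiom T corresponds to the accessibility relation being reflexive.
Reflexive: no — 2 is not related to itself.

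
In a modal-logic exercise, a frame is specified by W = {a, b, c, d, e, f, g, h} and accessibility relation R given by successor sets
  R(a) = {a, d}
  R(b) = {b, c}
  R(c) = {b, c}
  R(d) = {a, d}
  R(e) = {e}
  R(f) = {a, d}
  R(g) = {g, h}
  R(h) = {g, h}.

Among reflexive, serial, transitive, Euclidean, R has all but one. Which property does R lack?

reflexive

Reflexive: no — f is not related to itself.
Serial: yes — every world has a successor (e.g. a R a).
Transitive: yes — every two-step R-path is closed by a direct edge.
Euclidean: yes — any two successors of a common world are R-related.
Only reflexive fails.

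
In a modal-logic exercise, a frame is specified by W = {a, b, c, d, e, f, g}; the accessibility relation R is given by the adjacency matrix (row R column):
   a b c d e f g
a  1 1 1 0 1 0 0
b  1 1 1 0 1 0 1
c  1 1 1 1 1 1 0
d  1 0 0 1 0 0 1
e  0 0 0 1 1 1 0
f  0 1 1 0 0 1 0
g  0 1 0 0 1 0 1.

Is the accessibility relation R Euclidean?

Euclidean: no — a R e and a R b, but not e R b.

No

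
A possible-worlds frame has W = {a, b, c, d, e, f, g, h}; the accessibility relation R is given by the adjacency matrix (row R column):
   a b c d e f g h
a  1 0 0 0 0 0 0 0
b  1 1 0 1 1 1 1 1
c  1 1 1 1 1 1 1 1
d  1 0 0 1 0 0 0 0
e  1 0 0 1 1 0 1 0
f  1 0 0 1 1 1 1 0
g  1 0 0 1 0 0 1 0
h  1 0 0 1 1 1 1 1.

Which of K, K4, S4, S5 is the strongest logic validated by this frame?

Transitive (axiom 4): yes — every two-step R-path is closed by a direct edge.
Reflexive (axiom T): yes — every world is R-related to itself.
Euclidean (axiom 5): no — b R a and b R d, but not a R d.
So F validates K, K4, S4; S5 would additionally require R to be Euclidean. The strongest is S4.

S4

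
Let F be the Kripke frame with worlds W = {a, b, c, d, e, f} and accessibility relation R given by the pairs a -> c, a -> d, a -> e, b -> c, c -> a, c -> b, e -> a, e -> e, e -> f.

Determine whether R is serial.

No

Serial: no — d has no R-successor.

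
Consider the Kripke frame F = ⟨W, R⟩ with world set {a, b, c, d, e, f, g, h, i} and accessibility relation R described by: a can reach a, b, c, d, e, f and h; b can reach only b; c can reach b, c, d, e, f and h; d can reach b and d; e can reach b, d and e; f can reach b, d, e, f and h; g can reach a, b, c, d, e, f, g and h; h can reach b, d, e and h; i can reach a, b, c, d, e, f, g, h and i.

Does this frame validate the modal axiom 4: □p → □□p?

The schema 4 characterises exactly the transitive frames.
Transitive: yes — every two-step R-path is closed by a direct edge.

Yes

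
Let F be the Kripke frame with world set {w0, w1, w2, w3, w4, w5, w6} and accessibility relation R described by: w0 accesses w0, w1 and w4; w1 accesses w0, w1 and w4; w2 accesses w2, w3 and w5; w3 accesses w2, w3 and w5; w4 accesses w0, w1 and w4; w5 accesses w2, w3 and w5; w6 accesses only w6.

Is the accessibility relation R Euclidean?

Euclidean: yes — any two successors of a common world are R-related.

Yes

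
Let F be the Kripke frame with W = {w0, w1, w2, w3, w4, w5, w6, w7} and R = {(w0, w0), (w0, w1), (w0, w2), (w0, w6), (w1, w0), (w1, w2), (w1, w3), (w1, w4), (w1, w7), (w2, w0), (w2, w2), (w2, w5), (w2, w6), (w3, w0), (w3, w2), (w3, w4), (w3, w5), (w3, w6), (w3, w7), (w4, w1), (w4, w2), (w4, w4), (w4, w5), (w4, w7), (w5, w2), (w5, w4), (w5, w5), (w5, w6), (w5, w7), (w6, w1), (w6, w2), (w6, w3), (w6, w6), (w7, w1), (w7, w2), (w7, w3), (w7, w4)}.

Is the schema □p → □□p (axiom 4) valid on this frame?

The schema 4 characterises exactly the transitive frames.
Transitive: no — w0 R w1 and w1 R w3, but not w0 R w3.

No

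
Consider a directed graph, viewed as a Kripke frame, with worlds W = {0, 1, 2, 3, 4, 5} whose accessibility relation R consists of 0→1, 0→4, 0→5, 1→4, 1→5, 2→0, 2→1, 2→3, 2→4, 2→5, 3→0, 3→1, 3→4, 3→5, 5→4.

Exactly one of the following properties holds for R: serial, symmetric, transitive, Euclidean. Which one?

Serial: no — 4 has no R-successor.
Symmetric: no — 0 R 1 but not 1 R 0.
Transitive: yes — every two-step R-path is closed by a direct edge.
Euclidean: no — 0 R 4 and 0 R 1, but not 4 R 1.
Only transitive holds.

transitive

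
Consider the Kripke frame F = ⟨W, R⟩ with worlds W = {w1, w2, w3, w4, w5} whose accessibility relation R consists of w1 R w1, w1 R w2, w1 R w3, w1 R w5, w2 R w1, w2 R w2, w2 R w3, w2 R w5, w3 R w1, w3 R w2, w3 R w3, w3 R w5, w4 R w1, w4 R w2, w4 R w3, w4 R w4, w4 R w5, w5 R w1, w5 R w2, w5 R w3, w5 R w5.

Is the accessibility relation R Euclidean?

No

Euclidean: no — w4 R w1 and w4 R w4, but not w1 R w4.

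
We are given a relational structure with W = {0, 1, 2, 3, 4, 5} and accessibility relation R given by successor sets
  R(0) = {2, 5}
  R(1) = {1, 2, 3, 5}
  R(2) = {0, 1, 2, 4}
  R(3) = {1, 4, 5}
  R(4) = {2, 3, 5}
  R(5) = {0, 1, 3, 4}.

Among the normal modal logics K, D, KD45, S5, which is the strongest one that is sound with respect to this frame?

Serial (axiom D): yes — every world has a successor (e.g. 0 R 2).
Euclidean (axiom 5): no — 0 R 2 and 0 R 5, but not 2 R 5.
Transitive (axiom 4): no — 0 R 2 and 2 R 1, but not 0 R 1.
Reflexive (axiom T): no — 0 is not related to itself.
So F validates K, D; KD45 would additionally require R to be Euclidean and transitive. The strongest is D.

D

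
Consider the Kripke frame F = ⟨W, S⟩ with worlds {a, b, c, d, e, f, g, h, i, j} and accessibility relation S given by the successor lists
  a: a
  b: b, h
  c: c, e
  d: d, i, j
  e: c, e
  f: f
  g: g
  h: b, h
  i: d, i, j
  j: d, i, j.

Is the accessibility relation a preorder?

Yes

Reflexive: yes — every world is S-related to itself.
Transitive: yes — every two-step S-path is closed by a direct edge.
So S is a preorder.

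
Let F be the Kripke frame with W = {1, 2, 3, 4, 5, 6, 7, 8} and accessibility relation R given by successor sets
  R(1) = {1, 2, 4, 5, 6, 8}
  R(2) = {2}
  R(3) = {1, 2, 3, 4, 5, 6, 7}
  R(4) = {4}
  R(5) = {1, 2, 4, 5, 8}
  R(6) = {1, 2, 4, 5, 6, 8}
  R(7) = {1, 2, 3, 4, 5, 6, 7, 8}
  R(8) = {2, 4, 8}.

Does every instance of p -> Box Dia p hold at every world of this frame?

Axiom B corresponds to the accessibility relation being symmetric.
Symmetric: no — 1 R 2 but not 2 R 1.

No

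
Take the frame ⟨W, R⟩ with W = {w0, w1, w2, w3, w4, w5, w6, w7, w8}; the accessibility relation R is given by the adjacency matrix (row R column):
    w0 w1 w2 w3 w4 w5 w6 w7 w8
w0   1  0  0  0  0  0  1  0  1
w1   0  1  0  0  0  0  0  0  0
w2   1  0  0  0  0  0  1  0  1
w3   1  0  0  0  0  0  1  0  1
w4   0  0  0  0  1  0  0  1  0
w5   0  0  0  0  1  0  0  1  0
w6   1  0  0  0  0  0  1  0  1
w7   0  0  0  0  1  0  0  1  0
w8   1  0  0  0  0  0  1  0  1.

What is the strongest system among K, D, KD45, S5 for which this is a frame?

Serial (axiom D): yes — every world has a successor (e.g. w0 R w0).
Euclidean (axiom 5): yes — any two successors of a common world are R-related.
Transitive (axiom 4): yes — every two-step R-path is closed by a direct edge.
Reflexive (axiom T): no — w2 is not related to itself.
So F validates K, D, KD45; S5 would additionally require R to be reflexive. The strongest is KD45.

KD45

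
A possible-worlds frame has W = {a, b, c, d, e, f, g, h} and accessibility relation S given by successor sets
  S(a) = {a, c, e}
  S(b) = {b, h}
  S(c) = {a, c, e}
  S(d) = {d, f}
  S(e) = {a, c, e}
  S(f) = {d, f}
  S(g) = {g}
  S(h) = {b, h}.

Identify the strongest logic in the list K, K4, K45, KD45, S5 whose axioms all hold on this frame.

S5

Transitive (axiom 4): yes — every two-step S-path is closed by a direct edge.
Euclidean (axiom 5): yes — any two successors of a common world are S-related.
Serial (axiom D): yes — every world has a successor (e.g. a S a).
Reflexive (axiom T): yes — every world is S-related to itself.
So F validates K, K4, K45, KD45, S5. The strongest is S5.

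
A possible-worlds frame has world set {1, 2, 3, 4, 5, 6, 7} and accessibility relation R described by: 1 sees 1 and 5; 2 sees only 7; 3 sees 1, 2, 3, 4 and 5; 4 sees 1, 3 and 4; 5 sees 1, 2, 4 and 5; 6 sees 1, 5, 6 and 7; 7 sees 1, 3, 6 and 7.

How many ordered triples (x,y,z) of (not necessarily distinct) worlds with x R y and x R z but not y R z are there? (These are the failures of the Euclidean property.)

32

Enumerating: (3,1,2), (3,1,3), (3,1,4), (3,2,1), (3,2,2), (3,2,3), (3,2,4), (3,2,5), (3,4,2), (3,4,5), (3,5,3), (4,1,3), … and 20 more.
Total: 32.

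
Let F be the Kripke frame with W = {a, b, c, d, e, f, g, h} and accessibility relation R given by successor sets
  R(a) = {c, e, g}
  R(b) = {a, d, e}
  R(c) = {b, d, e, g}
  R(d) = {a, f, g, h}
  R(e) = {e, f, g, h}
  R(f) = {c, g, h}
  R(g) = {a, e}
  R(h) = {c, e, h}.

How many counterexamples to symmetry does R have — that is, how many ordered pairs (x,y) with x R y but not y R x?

Enumerating: (a,c), (a,e), (b,a), (b,d), (b,e), (c,b), (c,d), (c,e), (c,g), (d,a), (d,f), (d,g), (d,h), (e,f), (f,c), (f,g), (f,h), (h,c).

18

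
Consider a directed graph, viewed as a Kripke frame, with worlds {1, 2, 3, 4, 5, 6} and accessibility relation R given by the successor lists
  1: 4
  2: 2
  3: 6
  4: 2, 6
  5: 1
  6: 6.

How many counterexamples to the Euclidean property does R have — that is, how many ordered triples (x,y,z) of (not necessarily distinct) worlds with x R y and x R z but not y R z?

4

Enumerating: (1,4,4), (4,2,6), (4,6,2), (5,1,1).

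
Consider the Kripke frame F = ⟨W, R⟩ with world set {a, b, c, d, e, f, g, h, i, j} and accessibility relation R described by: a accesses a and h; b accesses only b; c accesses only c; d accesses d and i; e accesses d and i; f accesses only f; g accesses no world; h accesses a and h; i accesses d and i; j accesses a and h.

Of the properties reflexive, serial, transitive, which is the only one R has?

Reflexive: no — e is not related to itself.
Serial: no — g has no R-successor.
Transitive: yes — every two-step R-path is closed by a direct edge.
Only transitive holds.

transitive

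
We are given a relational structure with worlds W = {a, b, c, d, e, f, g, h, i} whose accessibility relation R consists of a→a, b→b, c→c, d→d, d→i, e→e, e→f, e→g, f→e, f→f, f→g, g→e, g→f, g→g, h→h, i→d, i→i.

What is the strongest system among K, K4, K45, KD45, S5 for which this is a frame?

S5

Transitive (axiom 4): yes — every two-step R-path is closed by a direct edge.
Euclidean (axiom 5): yes — any two successors of a common world are R-related.
Serial (axiom D): yes — every world has a successor (e.g. a R a).
Reflexive (axiom T): yes — every world is R-related to itself.
So F validates K, K4, K45, KD45, S5. The strongest is S5.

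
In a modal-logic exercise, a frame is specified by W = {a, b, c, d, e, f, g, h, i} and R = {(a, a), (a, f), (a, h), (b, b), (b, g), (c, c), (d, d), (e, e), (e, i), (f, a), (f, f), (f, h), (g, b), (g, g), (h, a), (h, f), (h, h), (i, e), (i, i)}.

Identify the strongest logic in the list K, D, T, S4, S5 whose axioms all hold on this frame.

Serial (axiom D): yes — every world has a successor (e.g. a R a).
Reflexive (axiom T): yes — every world is R-related to itself.
Transitive (axiom 4): yes — every two-step R-path is closed by a direct edge.
Euclidean (axiom 5): yes — any two successors of a common world are R-related.
So F validates K, D, T, S4, S5. The strongest is S5.

S5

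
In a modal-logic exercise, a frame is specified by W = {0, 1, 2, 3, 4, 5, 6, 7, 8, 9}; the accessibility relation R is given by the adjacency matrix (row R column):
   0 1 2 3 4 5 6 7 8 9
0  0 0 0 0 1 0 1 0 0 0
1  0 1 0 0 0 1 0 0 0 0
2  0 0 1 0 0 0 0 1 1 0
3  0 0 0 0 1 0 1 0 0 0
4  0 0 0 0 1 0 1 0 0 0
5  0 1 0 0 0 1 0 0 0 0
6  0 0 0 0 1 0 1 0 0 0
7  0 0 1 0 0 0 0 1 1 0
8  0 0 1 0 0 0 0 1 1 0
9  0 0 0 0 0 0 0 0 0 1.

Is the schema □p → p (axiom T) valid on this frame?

No

The schema T characterises exactly the reflexive frames.
Reflexive: no — 0 is not related to itself.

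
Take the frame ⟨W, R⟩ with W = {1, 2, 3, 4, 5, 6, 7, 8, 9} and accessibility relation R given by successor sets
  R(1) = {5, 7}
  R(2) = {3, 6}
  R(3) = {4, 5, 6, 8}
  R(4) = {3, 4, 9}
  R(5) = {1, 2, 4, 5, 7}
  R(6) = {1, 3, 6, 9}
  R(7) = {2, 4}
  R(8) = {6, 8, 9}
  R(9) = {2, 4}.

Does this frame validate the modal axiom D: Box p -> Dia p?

Yes

By correspondence theory, D is valid on a frame iff R is serial.
Serial: yes — every world has a successor (e.g. 1 R 5).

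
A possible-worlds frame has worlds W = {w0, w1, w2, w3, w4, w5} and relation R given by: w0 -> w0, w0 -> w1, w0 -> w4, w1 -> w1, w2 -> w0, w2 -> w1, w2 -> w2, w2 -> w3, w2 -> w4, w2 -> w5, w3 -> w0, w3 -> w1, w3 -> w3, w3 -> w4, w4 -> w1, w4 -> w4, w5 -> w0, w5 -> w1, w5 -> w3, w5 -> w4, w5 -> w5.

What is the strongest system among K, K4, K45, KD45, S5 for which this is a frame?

K4

Transitive (axiom 4): yes — every two-step R-path is closed by a direct edge.
Euclidean (axiom 5): no — w0 R w1 and w0 R w4, but not w1 R w4.
Serial (axiom D): yes — every world has a successor (e.g. w0 R w0).
Reflexive (axiom T): yes — every world is R-related to itself.
So F validates K, K4; K45 would additionally require R to be Euclidean. The strongest is K4.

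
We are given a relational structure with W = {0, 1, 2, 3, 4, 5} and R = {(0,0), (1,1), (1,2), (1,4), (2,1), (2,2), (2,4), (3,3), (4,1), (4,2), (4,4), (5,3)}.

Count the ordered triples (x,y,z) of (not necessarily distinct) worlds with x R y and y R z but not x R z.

0

R is transitive; there are no such tuples.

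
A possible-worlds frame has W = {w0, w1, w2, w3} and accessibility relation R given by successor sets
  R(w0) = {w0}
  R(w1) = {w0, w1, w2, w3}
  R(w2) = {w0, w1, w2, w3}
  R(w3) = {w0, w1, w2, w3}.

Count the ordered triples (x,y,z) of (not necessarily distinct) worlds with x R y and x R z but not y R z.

9

Enumerating: (w1,w0,w1), (w1,w0,w2), (w1,w0,w3), (w2,w0,w1), (w2,w0,w2), (w2,w0,w3), (w3,w0,w1), (w3,w0,w2), (w3,w0,w3).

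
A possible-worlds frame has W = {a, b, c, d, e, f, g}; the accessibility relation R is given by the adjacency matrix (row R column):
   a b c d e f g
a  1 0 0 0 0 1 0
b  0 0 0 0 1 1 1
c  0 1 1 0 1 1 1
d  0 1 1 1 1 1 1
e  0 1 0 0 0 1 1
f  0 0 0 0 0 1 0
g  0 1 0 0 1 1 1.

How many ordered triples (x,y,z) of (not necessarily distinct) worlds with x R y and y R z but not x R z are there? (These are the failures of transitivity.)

4

Enumerating: (b,e,b), (b,g,b), (e,b,e), (e,g,e).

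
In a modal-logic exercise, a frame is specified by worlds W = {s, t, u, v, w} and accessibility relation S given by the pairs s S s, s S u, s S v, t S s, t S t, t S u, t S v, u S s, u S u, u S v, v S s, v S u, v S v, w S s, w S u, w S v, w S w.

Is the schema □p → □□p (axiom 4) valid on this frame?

Yes

Axiom 4 corresponds to the accessibility relation being transitive.
Transitive: yes — every two-step S-path is closed by a direct edge.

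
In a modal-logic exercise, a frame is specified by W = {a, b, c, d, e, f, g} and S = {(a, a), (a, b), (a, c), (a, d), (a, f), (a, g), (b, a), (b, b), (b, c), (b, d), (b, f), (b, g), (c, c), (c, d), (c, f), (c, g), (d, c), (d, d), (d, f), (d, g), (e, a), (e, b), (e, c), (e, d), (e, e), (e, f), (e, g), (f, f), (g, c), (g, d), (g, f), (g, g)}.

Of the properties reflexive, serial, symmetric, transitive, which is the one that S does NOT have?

symmetric

Reflexive: yes — every world is S-related to itself.
Serial: yes — every world has a successor (e.g. a S a).
Symmetric: no — a S c but not c S a.
Transitive: yes — every two-step S-path is closed by a direct edge.
Only symmetric fails.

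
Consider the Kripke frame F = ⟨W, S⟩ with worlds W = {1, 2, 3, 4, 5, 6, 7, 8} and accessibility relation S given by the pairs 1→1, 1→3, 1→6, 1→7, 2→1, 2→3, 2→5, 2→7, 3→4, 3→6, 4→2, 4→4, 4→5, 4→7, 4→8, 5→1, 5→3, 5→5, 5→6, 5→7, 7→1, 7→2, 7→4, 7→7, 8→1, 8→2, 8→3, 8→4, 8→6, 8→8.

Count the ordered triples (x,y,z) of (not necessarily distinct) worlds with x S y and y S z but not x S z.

Enumerating: (1,3,4), (1,7,2), (1,7,4), (2,1,6), (2,3,4), (2,3,6), (2,5,6), (2,7,2), (2,7,4), (3,4,2), (3,4,5), (3,4,7), … and 24 more.
Total: 36.

36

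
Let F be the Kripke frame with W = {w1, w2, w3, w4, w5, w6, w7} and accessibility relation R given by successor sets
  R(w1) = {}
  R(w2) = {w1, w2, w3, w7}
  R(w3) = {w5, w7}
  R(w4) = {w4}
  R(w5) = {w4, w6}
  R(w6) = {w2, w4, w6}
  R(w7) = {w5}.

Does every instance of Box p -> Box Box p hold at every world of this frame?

The schema 4 characterises exactly the transitive frames.
Transitive: no — w2 R w3 and w3 R w5, but not w2 R w5.

No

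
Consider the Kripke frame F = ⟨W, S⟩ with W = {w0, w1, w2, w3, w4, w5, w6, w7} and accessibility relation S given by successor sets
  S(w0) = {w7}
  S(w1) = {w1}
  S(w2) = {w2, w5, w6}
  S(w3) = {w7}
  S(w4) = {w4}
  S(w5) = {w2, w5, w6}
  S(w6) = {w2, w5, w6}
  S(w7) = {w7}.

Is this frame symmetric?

Symmetric: no — w0 S w7 but not w7 S w0.

No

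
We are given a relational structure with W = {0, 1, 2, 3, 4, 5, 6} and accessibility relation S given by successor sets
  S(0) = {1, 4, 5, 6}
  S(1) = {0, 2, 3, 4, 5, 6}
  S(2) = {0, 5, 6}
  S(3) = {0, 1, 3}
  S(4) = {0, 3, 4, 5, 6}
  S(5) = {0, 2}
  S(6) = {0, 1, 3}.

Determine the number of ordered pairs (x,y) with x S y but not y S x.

10

Enumerating: (1,2), (1,4), (1,5), (2,0), (2,6), (3,0), (4,3), (4,5), (4,6), (6,3).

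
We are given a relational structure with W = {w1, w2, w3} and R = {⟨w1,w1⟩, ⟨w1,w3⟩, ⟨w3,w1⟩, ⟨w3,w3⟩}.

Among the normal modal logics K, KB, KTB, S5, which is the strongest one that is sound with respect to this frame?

KB

Symmetric (axiom B): yes — every pair in R has its reverse in R.
Reflexive (axiom T): no — w2 is not related to itself.
Euclidean (axiom 5): yes — any two successors of a common world are R-related.
So F validates K, KB; KTB would additionally require R to be reflexive. The strongest is KB.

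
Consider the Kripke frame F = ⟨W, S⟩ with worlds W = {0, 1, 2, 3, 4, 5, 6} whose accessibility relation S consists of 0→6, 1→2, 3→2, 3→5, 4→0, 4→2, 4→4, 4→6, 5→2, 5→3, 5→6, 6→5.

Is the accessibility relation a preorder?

Reflexive: no — 0 is not related to itself.
Transitive: no — 0 S 6 and 6 S 5, but not 0 S 5.
So S is not a preorder.

No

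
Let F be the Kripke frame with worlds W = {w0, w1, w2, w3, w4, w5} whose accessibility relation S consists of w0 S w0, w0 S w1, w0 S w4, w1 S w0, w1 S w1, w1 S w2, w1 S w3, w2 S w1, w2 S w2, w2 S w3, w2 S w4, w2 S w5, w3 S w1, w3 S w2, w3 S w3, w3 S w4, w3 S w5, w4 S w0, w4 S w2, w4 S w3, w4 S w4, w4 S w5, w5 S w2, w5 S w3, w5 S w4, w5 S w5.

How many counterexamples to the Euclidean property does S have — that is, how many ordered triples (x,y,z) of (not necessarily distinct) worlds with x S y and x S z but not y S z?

20

Enumerating: (w0,w1,w4), (w0,w4,w1), (w1,w0,w2), (w1,w0,w3), (w1,w2,w0), (w1,w3,w0), (w2,w1,w4), (w2,w1,w5), (w2,w4,w1), (w2,w5,w1), (w3,w1,w4), (w3,w1,w5), … and 8 more.
Total: 20.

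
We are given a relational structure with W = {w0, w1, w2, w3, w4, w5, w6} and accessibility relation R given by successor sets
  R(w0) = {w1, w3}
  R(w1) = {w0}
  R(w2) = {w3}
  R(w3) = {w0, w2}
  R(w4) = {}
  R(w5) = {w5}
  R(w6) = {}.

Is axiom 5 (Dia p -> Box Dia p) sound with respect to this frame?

No

Axiom 5 corresponds to the accessibility relation being Euclidean.
Euclidean: no — w0 R w1 and w0 R w3, but not w1 R w3.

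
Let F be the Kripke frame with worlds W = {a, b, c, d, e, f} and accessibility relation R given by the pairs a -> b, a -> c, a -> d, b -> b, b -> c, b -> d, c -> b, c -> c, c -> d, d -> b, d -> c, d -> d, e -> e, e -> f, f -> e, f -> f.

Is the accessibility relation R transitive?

Transitive: yes — every two-step R-path is closed by a direct edge.

Yes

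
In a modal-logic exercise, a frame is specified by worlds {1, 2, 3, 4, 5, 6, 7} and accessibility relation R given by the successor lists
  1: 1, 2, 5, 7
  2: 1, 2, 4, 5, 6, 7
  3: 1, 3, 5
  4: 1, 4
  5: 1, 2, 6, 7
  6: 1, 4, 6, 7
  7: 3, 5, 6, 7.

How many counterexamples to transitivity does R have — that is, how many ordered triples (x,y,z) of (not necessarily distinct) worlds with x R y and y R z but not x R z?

Enumerating: (1,2,4), (1,2,6), (1,5,6), (1,7,3), (1,7,6), (2,7,3), (3,1,2), (3,1,7), (3,5,2), (3,5,6), (3,5,7), (4,1,2), … and 17 more.
Total: 29.

29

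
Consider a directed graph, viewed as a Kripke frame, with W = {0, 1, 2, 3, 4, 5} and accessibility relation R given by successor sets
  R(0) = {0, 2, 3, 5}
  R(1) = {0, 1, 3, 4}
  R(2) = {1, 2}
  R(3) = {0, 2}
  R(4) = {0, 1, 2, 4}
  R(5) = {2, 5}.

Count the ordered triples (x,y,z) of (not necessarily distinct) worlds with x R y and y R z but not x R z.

Enumerating: (0,2,1), (1,0,2), (1,0,5), (1,3,2), (1,4,2), (2,1,0), (2,1,3), (2,1,4), (3,0,3), (3,0,5), (3,2,1), (4,0,3), (4,0,5), (4,1,3), (5,2,1).

15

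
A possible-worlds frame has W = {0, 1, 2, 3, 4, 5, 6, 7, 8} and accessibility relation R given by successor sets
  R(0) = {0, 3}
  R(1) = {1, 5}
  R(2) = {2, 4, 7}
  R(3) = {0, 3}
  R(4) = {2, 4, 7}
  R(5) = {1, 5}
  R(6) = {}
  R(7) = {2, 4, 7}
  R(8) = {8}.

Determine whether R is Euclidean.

Yes

Euclidean: yes — any two successors of a common world are R-related.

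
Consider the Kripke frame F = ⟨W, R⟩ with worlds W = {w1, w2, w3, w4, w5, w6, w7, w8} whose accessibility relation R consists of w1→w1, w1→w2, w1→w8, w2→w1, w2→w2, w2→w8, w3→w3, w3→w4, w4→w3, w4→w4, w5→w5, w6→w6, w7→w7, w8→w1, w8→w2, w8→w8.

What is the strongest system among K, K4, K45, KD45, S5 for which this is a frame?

S5

Transitive (axiom 4): yes — every two-step R-path is closed by a direct edge.
Euclidean (axiom 5): yes — any two successors of a common world are R-related.
Serial (axiom D): yes — every world has a successor (e.g. w1 R w1).
Reflexive (axiom T): yes — every world is R-related to itself.
So F validates K, K4, K45, KD45, S5. The strongest is S5.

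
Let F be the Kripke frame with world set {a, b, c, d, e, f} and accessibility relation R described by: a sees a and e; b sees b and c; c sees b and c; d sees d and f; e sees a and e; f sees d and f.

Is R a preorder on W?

Yes

Reflexive: yes — every world is R-related to itself.
Transitive: yes — every two-step R-path is closed by a direct edge.
So R is a preorder.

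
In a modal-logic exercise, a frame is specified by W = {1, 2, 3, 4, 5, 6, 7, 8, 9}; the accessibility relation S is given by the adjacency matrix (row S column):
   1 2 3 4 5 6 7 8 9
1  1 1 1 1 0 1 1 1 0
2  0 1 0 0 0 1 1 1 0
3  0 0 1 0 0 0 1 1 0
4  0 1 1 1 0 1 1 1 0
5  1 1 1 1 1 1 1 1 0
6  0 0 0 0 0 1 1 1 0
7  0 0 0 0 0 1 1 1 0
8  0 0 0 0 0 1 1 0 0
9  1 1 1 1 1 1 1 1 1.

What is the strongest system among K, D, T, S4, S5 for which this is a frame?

Serial (axiom D): yes — every world has a successor (e.g. 1 S 1).
Reflexive (axiom T): no — 8 is not related to itself.
Transitive (axiom 4): no — 3 S 7 and 7 S 6, but not 3 S 6.
Euclidean (axiom 5): no — 1 S 2 and 1 S 3, but not 2 S 3.
So F validates K, D; T would additionally require S to be reflexive. The strongest is D.

D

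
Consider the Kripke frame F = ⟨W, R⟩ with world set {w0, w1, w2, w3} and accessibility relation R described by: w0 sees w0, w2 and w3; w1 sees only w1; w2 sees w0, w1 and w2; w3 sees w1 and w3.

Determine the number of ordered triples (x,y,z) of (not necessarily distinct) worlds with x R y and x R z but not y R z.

7

Enumerating: (w0,w2,w3), (w0,w3,w0), (w0,w3,w2), (w2,w0,w1), (w2,w1,w0), (w2,w1,w2), (w3,w1,w3).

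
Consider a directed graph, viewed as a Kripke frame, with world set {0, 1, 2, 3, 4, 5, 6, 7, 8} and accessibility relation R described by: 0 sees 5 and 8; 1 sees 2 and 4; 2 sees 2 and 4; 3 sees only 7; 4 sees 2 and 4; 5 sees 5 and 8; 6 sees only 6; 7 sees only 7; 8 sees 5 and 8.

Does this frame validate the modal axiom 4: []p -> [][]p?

Yes

By correspondence theory, 4 is valid on a frame iff R is transitive.
Transitive: yes — every two-step R-path is closed by a direct edge.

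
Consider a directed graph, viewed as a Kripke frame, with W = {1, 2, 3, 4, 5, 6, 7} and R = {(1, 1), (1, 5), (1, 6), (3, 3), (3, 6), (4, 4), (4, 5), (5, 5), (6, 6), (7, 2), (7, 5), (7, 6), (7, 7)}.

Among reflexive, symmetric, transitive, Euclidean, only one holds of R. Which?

Reflexive: no — 2 is not related to itself.
Symmetric: no — 1 R 5 but not 5 R 1.
Transitive: yes — every two-step R-path is closed by a direct edge.
Euclidean: no — 1 R 5 and 1 R 6, but not 5 R 6.
Only transitive holds.

transitive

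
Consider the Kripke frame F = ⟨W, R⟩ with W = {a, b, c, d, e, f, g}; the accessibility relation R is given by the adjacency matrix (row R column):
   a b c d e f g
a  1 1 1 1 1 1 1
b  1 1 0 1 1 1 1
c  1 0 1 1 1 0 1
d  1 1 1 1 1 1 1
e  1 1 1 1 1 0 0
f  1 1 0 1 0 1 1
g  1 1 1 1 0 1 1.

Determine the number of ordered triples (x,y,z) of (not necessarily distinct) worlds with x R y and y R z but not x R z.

28

Enumerating: (b,a,c), (b,d,c), (b,e,c), (b,g,c), (c,a,b), (c,a,f), (c,d,b), (c,d,f), (c,e,b), (c,g,b), (c,g,f), (e,a,f), … and 16 more.
Total: 28.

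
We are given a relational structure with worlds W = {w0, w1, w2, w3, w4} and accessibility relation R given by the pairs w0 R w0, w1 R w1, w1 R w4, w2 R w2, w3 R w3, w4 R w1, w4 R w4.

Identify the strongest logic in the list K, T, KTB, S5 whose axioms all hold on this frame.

Reflexive (axiom T): yes — every world is R-related to itself.
Symmetric (axiom B): yes — every pair in R has its reverse in R.
Euclidean (axiom 5): yes — any two successors of a common world are R-related.
So F validates K, T, KTB, S5. The strongest is S5.

S5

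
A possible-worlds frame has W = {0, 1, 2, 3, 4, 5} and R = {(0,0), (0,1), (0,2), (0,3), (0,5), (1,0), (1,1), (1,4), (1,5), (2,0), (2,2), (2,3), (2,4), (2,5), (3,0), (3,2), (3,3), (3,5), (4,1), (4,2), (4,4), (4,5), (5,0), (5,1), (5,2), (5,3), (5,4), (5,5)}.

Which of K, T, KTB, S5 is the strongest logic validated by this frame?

Reflexive (axiom T): yes — every world is R-related to itself.
Symmetric (axiom B): yes — every pair in R has its reverse in R.
Euclidean (axiom 5): no — 0 R 1 and 0 R 2, but not 1 R 2.
So F validates K, T, KTB; S5 would additionally require R to be Euclidean. The strongest is KTB.

KTB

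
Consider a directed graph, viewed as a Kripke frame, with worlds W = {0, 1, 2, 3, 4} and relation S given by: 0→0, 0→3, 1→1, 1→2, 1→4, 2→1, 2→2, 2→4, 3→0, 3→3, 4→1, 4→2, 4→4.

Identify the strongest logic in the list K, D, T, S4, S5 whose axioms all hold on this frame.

Serial (axiom D): yes — every world has a successor (e.g. 0 S 0).
Reflexive (axiom T): yes — every world is S-related to itself.
Transitive (axiom 4): yes — every two-step S-path is closed by a direct edge.
Euclidean (axiom 5): yes — any two successors of a common world are S-related.
So F validates K, D, T, S4, S5. The strongest is S5.

S5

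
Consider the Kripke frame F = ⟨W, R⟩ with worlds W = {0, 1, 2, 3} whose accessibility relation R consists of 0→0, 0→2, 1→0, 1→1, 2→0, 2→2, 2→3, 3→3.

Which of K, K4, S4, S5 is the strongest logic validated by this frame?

K

Transitive (axiom 4): no — 0 R 2 and 2 R 3, but not 0 R 3.
Reflexive (axiom T): yes — every world is R-related to itself.
Euclidean (axiom 5): no — 2 R 0 and 2 R 3, but not 0 R 3.
So F validates K; K4 would additionally require R to be transitive. The strongest is K.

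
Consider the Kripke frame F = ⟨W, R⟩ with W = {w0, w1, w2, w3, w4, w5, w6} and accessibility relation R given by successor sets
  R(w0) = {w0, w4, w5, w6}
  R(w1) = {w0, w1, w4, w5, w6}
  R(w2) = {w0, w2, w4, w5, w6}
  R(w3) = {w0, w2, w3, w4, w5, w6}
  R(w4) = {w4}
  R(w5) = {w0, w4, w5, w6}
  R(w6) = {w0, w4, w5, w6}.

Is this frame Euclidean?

No

Euclidean: no — w0 R w4 and w0 R w5, but not w4 R w5.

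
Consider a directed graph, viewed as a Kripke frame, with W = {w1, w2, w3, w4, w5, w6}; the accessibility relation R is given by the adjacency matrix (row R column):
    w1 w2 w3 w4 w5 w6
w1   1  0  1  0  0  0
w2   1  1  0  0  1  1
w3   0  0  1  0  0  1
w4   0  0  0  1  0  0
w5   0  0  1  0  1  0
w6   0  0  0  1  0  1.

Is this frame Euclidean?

Euclidean: no — w2 R w1 and w2 R w5, but not w1 R w5.

No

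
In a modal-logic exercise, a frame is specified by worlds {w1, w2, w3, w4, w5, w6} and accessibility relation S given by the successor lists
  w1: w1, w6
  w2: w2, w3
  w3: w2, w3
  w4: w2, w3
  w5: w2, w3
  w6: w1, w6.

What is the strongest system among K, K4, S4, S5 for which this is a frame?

Transitive (axiom 4): yes — every two-step S-path is closed by a direct edge.
Reflexive (axiom T): no — w4 is not related to itself.
Euclidean (axiom 5): yes — any two successors of a common world are S-related.
So F validates K, K4; S4 would additionally require S to be reflexive. The strongest is K4.

K4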